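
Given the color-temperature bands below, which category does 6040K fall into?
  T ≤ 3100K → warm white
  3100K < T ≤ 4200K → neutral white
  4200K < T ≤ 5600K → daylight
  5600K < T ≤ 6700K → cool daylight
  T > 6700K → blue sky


Temperature: 6040K
5600K < 6040K ≤ 6700K → cool daylight
Classification: cool daylight


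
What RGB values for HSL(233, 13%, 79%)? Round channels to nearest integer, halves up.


H=233°, S=0.13, L=0.79
C = (1-|2L-1|)×S = (1-|0.58|)×0.13 = 0.0546
H' = H/60 = 233/60 ≈ 3.8833; X = C×(1-|H' mod 2 - 1|) = 0.00637
m = L - C/2 = 0.79 - 0.0273 = 0.7627
Sector ⌊H'⌋ = 3 → (R',G',B') = (0.0, 0.00637, 0.0546)
RGB = ((R'+m)×255, (G'+m)×255, (B'+m)×255) = (194.4885, 196.11285, 208.4115)
Round half up → RGB(194, 196, 208)


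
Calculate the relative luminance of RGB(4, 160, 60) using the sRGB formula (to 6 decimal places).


Linearize each channel (sRGB transfer function): c = v/255; c_lin = c/12.92 if c ≤ 0.04045, else ((c+0.055)/1.055)^2.4
  R: 4/255 ≈ 0.015686 ≤ 0.04045 → 0.015686/12.92 ≈ 0.001214
  G: 160/255 ≈ 0.627451 > 0.04045 → ((0.627451+0.055)/1.055)^2.4 ≈ 0.351533
  B: 60/255 ≈ 0.235294 > 0.04045 → ((0.235294+0.055)/1.055)^2.4 ≈ 0.045186
R_lin = 0.001214, G_lin = 0.351533, B_lin = 0.045186
L = 0.2126×R + 0.7152×G + 0.0722×B
L = 0.2126×0.001214 + 0.7152×0.351533 + 0.0722×0.045186
L ≈ 0.254937


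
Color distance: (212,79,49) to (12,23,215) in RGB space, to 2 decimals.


d = √[(R₁-R₂)² + (G₁-G₂)² + (B₁-B₂)²]
d = √[(212-12)² + (79-23)² + (49-215)²]
d = √[40000 + 3136 + 27556]
d = √70692
d ≈ 265.88


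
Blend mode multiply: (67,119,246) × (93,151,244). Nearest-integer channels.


Multiply: C = A×B/255, rounded to nearest integer
R: 67×93/255 = 6231/255 ≈ 24.435 → 24
G: 119×151/255 = 17969/255 ≈ 70.467 → 70
B: 246×244/255 = 60024/255 ≈ 235.388 → 235
= RGB(24, 70, 235)


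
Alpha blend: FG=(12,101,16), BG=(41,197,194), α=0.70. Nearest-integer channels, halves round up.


C = α×F + (1-α)×B, with 1-α = 0.30
R: 0.70×12 + 0.30×41 = 8.40 + 12.30 = 20.70 → 21
G: 0.70×101 + 0.30×197 = 70.70 + 59.10 = 129.80 → 130
B: 0.70×16 + 0.30×194 = 11.20 + 58.20 = 69.40 → 69
= RGB(21, 130, 69)


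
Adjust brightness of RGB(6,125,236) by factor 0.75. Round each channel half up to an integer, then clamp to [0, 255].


Multiply each channel by 0.75, round half up, clamp to [0, 255]
R: 6×0.75 = 4.5 → round → 5
G: 125×0.75 = 93.75 → round → 94
B: 236×0.75 = 177
= RGB(5, 94, 177)


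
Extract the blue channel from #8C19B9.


Color: #8C19B9
R = 8C = 140
G = 19 = 25
B = B9 = 185
Blue = 185


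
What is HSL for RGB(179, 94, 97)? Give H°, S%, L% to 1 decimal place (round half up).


Normalize: R'=179/255≈0.7020, G'=94/255≈0.3686, B'=97/255≈0.3804
Max=179/255, Min=94/255, Δ=Max-Min=85/255
L = (Max+Min)/2 = (179+94)/510 = 273/510 = 0.53529… → L = 53.5%
L > 0.5 → S = Δ/(2-Max-Min) = 85/(510-179-94) = 85/237 = 0.35864… → S = 35.9%
(the 1/255 factors cancel in S and H, so raw channel differences can be used)
Max is R' → H = 60 × (((G-B)/Δ) mod 6) = 60 × (((94-97)/85) mod 6)
  (-3)/85 = -0.0352…; negative, so add 6 → 5.9647…
  H = 60 × 5.9647… = 357.882…° → H = 357.9°
= HSL(357.9°, 35.9%, 53.5%)


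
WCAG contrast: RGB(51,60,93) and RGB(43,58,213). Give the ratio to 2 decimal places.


Linearize each sRGB channel c=v/255: c/12.92 if c ≤ 0.04045 else ((c+0.055)/1.055)^2.4
L = 0.2126×R_lin + 0.7152×G_lin + 0.0722×B_lin
Color 1 (51,60,93):
  R=51: 51/255≈0.2000 > 0.04045 → ((0.2000+0.055)/1.055)^2.4 ≈ 0.03310
  G=60: 60/255≈0.2353 > 0.04045 → ((0.2353+0.055)/1.055)^2.4 ≈ 0.04519
  B=93: 93/255≈0.3647 > 0.04045 → ((0.3647+0.055)/1.055)^2.4 ≈ 0.10946
  L1 = 0.2126×0.03310 + 0.7152×0.04519 + 0.0722×0.10946 ≈ 0.04726
Color 2 (43,58,213):
  R=43: 43/255≈0.1686 > 0.04045 → ((0.1686+0.055)/1.055)^2.4 ≈ 0.02416
  G=58: 58/255≈0.2275 > 0.04045 → ((0.2275+0.055)/1.055)^2.4 ≈ 0.04231
  B=213: 213/255≈0.8353 > 0.04045 → ((0.8353+0.055)/1.055)^2.4 ≈ 0.66539
  L2 = 0.2126×0.02416 + 0.7152×0.04231 + 0.0722×0.66539 ≈ 0.08344
Lighter = 0.08344, Darker = 0.04726
Ratio = (L_lighter + 0.05) / (L_darker + 0.05)
Ratio = (0.08344 + 0.05) / (0.04726 + 0.05) = 0.13344 / 0.09726 ≈ 1.3720
Ratio ≈ 1.37:1


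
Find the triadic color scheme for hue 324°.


Triadic: equally spaced at 120° intervals
H1 = 324°
H2 = (324 + 120) mod 360 = 84°
H3 = (324 + 240) mod 360 = 204°
Triadic = 324°, 84°, 204°


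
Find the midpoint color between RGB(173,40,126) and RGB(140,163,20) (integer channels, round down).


Midpoint: each channel = ⌊(C₁+C₂)/2⌋
R: ⌊(173+140)/2⌋ = 156
G: ⌊(40+163)/2⌋ = 101
B: ⌊(126+20)/2⌋ = 73
= RGB(156, 101, 73)


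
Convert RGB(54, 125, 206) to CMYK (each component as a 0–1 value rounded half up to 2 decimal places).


R'=54/255≈0.2118, G'=125/255≈0.4902, B'=206/255≈0.8078
K = 1 - max(R',G',B') = 1 - 206/255 = 49/255 = 0.19215… → 0.19
(1-R'-K)/(1-K) simplifies to (max-R)/max with max = 206:
C = (206-54)/206 = 152/206 = 0.73786… → 0.74
M = (206-125)/206 = 81/206 = 0.39320… → 0.39
Y = (206-206)/206 = 0/206 = 0 → 0.00
= CMYK(0.74, 0.39, 0.00, 0.19)


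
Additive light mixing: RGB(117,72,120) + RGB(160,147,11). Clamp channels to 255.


Additive: each channel = min(255, C₁+C₂)
R: 117+160 = 277 → 255
G: 72+147 = 219 → 219
B: 120+11 = 131 → 131
= RGB(255, 219, 131)


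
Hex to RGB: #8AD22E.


8A → 138 (R)
D2 → 210 (G)
2E → 46 (B)
= RGB(138, 210, 46)


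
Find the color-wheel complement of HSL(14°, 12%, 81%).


Complement = opposite side of color wheel = hue + 180°
H' = (14 + 180) mod 360 = 194°
S and L unchanged.
= HSL(194°, 12%, 81%)


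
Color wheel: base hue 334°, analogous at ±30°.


Base hue: 334°
Left analog: (334 - 30) mod 360 = 304°
Right analog: (334 + 30) mod 360 = 4°
Analogous hues = 304° and 4°


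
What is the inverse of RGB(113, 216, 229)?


Invert: (255-R, 255-G, 255-B)
R: 255-113 = 142
G: 255-216 = 39
B: 255-229 = 26
= RGB(142, 39, 26)


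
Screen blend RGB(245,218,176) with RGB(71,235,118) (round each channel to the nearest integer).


Screen: C = 255 - (255-A)×(255-B)/255, rounded to nearest integer
R: 255 - (255-245)×(255-71)/255 = 255 - 1840/255 ≈ 255 - 7.216 = 247.784 → 248
G: 255 - (255-218)×(255-235)/255 = 255 - 740/255 ≈ 255 - 2.902 = 252.098 → 252
B: 255 - (255-176)×(255-118)/255 = 255 - 10823/255 ≈ 255 - 42.443 = 212.557 → 213
= RGB(248, 252, 213)


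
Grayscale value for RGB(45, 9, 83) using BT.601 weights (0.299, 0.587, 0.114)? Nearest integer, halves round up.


Gray = 0.299×R + 0.587×G + 0.114×B
Gray = 0.299×45 + 0.587×9 + 0.114×83
Gray = 13.455 + 5.283 + 9.462
Gray = 28.200 → round half up → 28
Gray = 28


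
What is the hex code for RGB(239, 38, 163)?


R = 239 → EF (hex)
G = 38 → 26 (hex)
B = 163 → A3 (hex)
Hex = #EF26A3


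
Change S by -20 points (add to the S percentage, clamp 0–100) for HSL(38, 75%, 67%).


Original S = 75%
Adjustment = -20 percentage points
New S = 75 + (-20) = 55
Clamp to [0, 100] → 55
= HSL(38°, 55%, 67%)


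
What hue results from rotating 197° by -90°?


New hue = (H + rotation) mod 360
New hue = (197 -90) mod 360
= 107 mod 360
= 107°


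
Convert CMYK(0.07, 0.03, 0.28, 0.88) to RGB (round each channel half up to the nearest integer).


R = 255 × (1-C) × (1-K) = 255 × 0.93 × 0.12 = 28.458 → 28
G = 255 × (1-M) × (1-K) = 255 × 0.97 × 0.12 = 29.682 → 30
B = 255 × (1-Y) × (1-K) = 255 × 0.72 × 0.12 = 22.032 → 22
= RGB(28, 30, 22)


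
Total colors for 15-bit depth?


Colors = 2^bits = 2^15
= 32,768 colors


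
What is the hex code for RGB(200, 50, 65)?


R = 200 → C8 (hex)
G = 50 → 32 (hex)
B = 65 → 41 (hex)
Hex = #C83241


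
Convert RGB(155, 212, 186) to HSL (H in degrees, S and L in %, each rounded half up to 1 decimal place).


Normalize: R'=155/255≈0.6078, G'=212/255≈0.8314, B'=186/255≈0.7294
Max=212/255, Min=155/255, Δ=Max-Min=57/255
L = (Max+Min)/2 = (212+155)/510 = 367/510 = 0.71960… → L = 72.0%
L > 0.5 → S = Δ/(2-Max-Min) = 57/(510-212-155) = 57/143 = 0.39860… → S = 39.9%
(the 1/255 factors cancel in S and H, so raw channel differences can be used)
Max is G' → H = 60 × ((B-R)/Δ + 2) = 60 × ((186-155)/57 + 2)
  31/57 + 2 = 0.5438… + 2 = 2.5438…
  H = 60 × 2.5438… = 152.631…° → H = 152.6°
= HSL(152.6°, 39.9%, 72.0%)


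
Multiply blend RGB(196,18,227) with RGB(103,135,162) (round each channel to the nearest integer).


Multiply: C = A×B/255, rounded to nearest integer
R: 196×103/255 = 20188/255 ≈ 79.169 → 79
G: 18×135/255 = 2430/255 ≈ 9.529 → 10
B: 227×162/255 = 36774/255 ≈ 144.212 → 144
= RGB(79, 10, 144)


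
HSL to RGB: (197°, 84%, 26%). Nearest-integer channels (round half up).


H=197°, S=0.84, L=0.26
C = (1-|2L-1|)×S = (1-|-0.48|)×0.84 = 0.4368
H' = H/60 = 197/60 ≈ 3.2833; X = C×(1-|H' mod 2 - 1|) = 0.31304
m = L - C/2 = 0.26 - 0.2184 = 0.0416
Sector ⌊H'⌋ = 3 → (R',G',B') = (0.0, 0.31304, 0.4368)
RGB = ((R'+m)×255, (G'+m)×255, (B'+m)×255) = (10.608, 90.4332, 121.992)
Round half up → RGB(11, 90, 122)


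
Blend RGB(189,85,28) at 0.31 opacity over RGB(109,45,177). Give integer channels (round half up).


C = α×F + (1-α)×B, with 1-α = 0.69
R: 0.31×189 + 0.69×109 = 58.59 + 75.21 = 133.80 → 134
G: 0.31×85 + 0.69×45 = 26.35 + 31.05 = 57.40 → 57
B: 0.31×28 + 0.69×177 = 8.68 + 122.13 = 130.81 → 131
= RGB(134, 57, 131)


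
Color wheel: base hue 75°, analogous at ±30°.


Base hue: 75°
Left analog: (75 - 30) mod 360 = 45°
Right analog: (75 + 30) mod 360 = 105°
Analogous hues = 45° and 105°


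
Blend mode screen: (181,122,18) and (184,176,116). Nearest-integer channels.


Screen: C = 255 - (255-A)×(255-B)/255, rounded to nearest integer
R: 255 - (255-181)×(255-184)/255 = 255 - 5254/255 ≈ 255 - 20.604 = 234.396 → 234
G: 255 - (255-122)×(255-176)/255 = 255 - 10507/255 ≈ 255 - 41.204 = 213.796 → 214
B: 255 - (255-18)×(255-116)/255 = 255 - 32943/255 ≈ 255 - 129.188 = 125.812 → 126
= RGB(234, 214, 126)


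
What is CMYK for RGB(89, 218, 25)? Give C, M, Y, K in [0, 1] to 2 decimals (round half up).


R'=89/255≈0.3490, G'=218/255≈0.8549, B'=25/255≈0.0980
K = 1 - max(R',G',B') = 1 - 218/255 = 37/255 = 0.14509… → 0.15
(1-R'-K)/(1-K) simplifies to (max-R)/max with max = 218:
C = (218-89)/218 = 129/218 = 0.59174… → 0.59
M = (218-218)/218 = 0/218 = 0 → 0.00
Y = (218-25)/218 = 193/218 = 0.88532… → 0.89
= CMYK(0.59, 0.00, 0.89, 0.15)


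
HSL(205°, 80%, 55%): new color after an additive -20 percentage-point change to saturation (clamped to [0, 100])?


Original S = 80%
Adjustment = -20 percentage points
New S = 80 + (-20) = 60
Clamp to [0, 100] → 60
= HSL(205°, 60%, 55%)


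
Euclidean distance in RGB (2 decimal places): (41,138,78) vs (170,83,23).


d = √[(R₁-R₂)² + (G₁-G₂)² + (B₁-B₂)²]
d = √[(41-170)² + (138-83)² + (78-23)²]
d = √[16641 + 3025 + 3025]
d = √22691
d ≈ 150.64


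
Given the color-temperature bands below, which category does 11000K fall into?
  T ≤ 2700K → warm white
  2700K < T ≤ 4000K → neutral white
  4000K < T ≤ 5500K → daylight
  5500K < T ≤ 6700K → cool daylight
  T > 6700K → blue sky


Temperature: 11000K
11000K > 6700K → blue sky
Classification: blue sky


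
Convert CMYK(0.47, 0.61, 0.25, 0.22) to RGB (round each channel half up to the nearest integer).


R = 255 × (1-C) × (1-K) = 255 × 0.53 × 0.78 = 105.417 → 105
G = 255 × (1-M) × (1-K) = 255 × 0.39 × 0.78 = 77.571 → 78
B = 255 × (1-Y) × (1-K) = 255 × 0.75 × 0.78 = 149.175 → 149
= RGB(105, 78, 149)


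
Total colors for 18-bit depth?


Colors = 2^bits = 2^18
= 262,144 colors


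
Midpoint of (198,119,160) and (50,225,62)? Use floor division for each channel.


Midpoint: each channel = ⌊(C₁+C₂)/2⌋
R: ⌊(198+50)/2⌋ = 124
G: ⌊(119+225)/2⌋ = 172
B: ⌊(160+62)/2⌋ = 111
= RGB(124, 172, 111)


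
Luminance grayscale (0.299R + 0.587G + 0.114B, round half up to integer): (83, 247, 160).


Gray = 0.299×R + 0.587×G + 0.114×B
Gray = 0.299×83 + 0.587×247 + 0.114×160
Gray = 24.817 + 144.989 + 18.240
Gray = 188.046 → round half up → 188
Gray = 188


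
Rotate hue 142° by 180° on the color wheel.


New hue = (H + rotation) mod 360
New hue = (142 + 180) mod 360
= 322 mod 360
= 322°


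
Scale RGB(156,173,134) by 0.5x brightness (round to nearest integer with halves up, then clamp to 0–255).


Multiply each channel by 0.5, round half up, clamp to [0, 255]
R: 156×0.5 = 78
G: 173×0.5 = 86.5 → round → 87
B: 134×0.5 = 67
= RGB(78, 87, 67)


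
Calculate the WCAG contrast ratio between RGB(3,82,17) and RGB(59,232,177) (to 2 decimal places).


Linearize each sRGB channel c=v/255: c/12.92 if c ≤ 0.04045 else ((c+0.055)/1.055)^2.4
L = 0.2126×R_lin + 0.7152×G_lin + 0.0722×B_lin
Color 1 (3,82,17):
  R=3: 3/255≈0.0118 ≤ 0.04045 → 0.0118/12.92 ≈ 0.00091
  G=82: 82/255≈0.3216 > 0.04045 → ((0.3216+0.055)/1.055)^2.4 ≈ 0.08438
  B=17: 17/255≈0.0667 > 0.04045 → ((0.0667+0.055)/1.055)^2.4 ≈ 0.00561
  L1 = 0.2126×0.00091 + 0.7152×0.08438 + 0.0722×0.00561 ≈ 0.06094
Color 2 (59,232,177):
  R=59: 59/255≈0.2314 > 0.04045 → ((0.2314+0.055)/1.055)^2.4 ≈ 0.04374
  G=232: 232/255≈0.9098 > 0.04045 → ((0.9098+0.055)/1.055)^2.4 ≈ 0.80695
  B=177: 177/255≈0.6941 > 0.04045 → ((0.6941+0.055)/1.055)^2.4 ≈ 0.43966
  L2 = 0.2126×0.04374 + 0.7152×0.80695 + 0.0722×0.43966 ≈ 0.61817
Lighter = 0.61817, Darker = 0.06094
Ratio = (L_lighter + 0.05) / (L_darker + 0.05)
Ratio = (0.61817 + 0.05) / (0.06094 + 0.05) = 0.66817 / 0.11094 ≈ 6.0226
Ratio ≈ 6.02:1


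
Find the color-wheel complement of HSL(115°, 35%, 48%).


Complement = opposite side of color wheel = hue + 180°
H' = (115 + 180) mod 360 = 295°
S and L unchanged.
= HSL(295°, 35%, 48%)


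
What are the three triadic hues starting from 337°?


Triadic: equally spaced at 120° intervals
H1 = 337°
H2 = (337 + 120) mod 360 = 97°
H3 = (337 + 240) mod 360 = 217°
Triadic = 337°, 97°, 217°


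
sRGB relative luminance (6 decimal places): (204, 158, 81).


Linearize each channel (sRGB transfer function): c = v/255; c_lin = c/12.92 if c ≤ 0.04045, else ((c+0.055)/1.055)^2.4
  R: 204/255 ≈ 0.800000 > 0.04045 → ((0.800000+0.055)/1.055)^2.4 ≈ 0.603827
  G: 158/255 ≈ 0.619608 > 0.04045 → ((0.619608+0.055)/1.055)^2.4 ≈ 0.341914
  B: 81/255 ≈ 0.317647 > 0.04045 → ((0.317647+0.055)/1.055)^2.4 ≈ 0.082283
R_lin = 0.603827, G_lin = 0.341914, B_lin = 0.082283
L = 0.2126×R + 0.7152×G + 0.0722×B
L = 0.2126×0.603827 + 0.7152×0.341914 + 0.0722×0.082283
L ≈ 0.378852


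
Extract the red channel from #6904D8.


Color: #6904D8
R = 69 = 105
G = 04 = 4
B = D8 = 216
Red = 105


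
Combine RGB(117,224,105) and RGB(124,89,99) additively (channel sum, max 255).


Additive: each channel = min(255, C₁+C₂)
R: 117+124 = 241 → 241
G: 224+89 = 313 → 255
B: 105+99 = 204 → 204
= RGB(241, 255, 204)


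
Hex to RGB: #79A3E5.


79 → 121 (R)
A3 → 163 (G)
E5 → 229 (B)
= RGB(121, 163, 229)


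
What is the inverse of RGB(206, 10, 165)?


Invert: (255-R, 255-G, 255-B)
R: 255-206 = 49
G: 255-10 = 245
B: 255-165 = 90
= RGB(49, 245, 90)


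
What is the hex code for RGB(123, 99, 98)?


R = 123 → 7B (hex)
G = 99 → 63 (hex)
B = 98 → 62 (hex)
Hex = #7B6362


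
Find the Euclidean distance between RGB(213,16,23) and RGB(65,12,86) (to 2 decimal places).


d = √[(R₁-R₂)² + (G₁-G₂)² + (B₁-B₂)²]
d = √[(213-65)² + (16-12)² + (23-86)²]
d = √[21904 + 16 + 3969]
d = √25889
d ≈ 160.90


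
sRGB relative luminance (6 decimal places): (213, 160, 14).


Linearize each channel (sRGB transfer function): c = v/255; c_lin = c/12.92 if c ≤ 0.04045, else ((c+0.055)/1.055)^2.4
  R: 213/255 ≈ 0.835294 > 0.04045 → ((0.835294+0.055)/1.055)^2.4 ≈ 0.665387
  G: 160/255 ≈ 0.627451 > 0.04045 → ((0.627451+0.055)/1.055)^2.4 ≈ 0.351533
  B: 14/255 ≈ 0.054902 > 0.04045 → ((0.054902+0.055)/1.055)^2.4 ≈ 0.004391
R_lin = 0.665387, G_lin = 0.351533, B_lin = 0.004391
L = 0.2126×R + 0.7152×G + 0.0722×B
L = 0.2126×0.665387 + 0.7152×0.351533 + 0.0722×0.004391
L ≈ 0.393195


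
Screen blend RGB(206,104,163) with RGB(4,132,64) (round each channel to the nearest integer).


Screen: C = 255 - (255-A)×(255-B)/255, rounded to nearest integer
R: 255 - (255-206)×(255-4)/255 = 255 - 12299/255 ≈ 255 - 48.231 = 206.769 → 207
G: 255 - (255-104)×(255-132)/255 = 255 - 18573/255 ≈ 255 - 72.835 = 182.165 → 182
B: 255 - (255-163)×(255-64)/255 = 255 - 17572/255 ≈ 255 - 68.910 = 186.090 → 186
= RGB(207, 182, 186)


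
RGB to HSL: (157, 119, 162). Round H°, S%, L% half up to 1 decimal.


Normalize: R'=157/255≈0.6157, G'=119/255≈0.4667, B'=162/255≈0.6353
Max=162/255, Min=119/255, Δ=Max-Min=43/255
L = (Max+Min)/2 = (162+119)/510 = 281/510 = 0.55098… → L = 55.1%
L > 0.5 → S = Δ/(2-Max-Min) = 43/(510-162-119) = 43/229 = 0.18777… → S = 18.8%
(the 1/255 factors cancel in S and H, so raw channel differences can be used)
Max is B' → H = 60 × ((R-G)/Δ + 4) = 60 × ((157-119)/43 + 4)
  38/43 + 4 = 0.8837… + 4 = 4.8837…
  H = 60 × 4.8837… = 293.023…° → H = 293.0°
= HSL(293.0°, 18.8%, 55.1%)


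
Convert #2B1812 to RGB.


2B → 43 (R)
18 → 24 (G)
12 → 18 (B)
= RGB(43, 24, 18)


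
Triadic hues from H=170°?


Triadic: equally spaced at 120° intervals
H1 = 170°
H2 = (170 + 120) mod 360 = 290°
H3 = (170 + 240) mod 360 = 50°
Triadic = 170°, 290°, 50°


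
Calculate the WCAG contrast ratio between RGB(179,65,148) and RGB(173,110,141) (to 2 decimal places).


Linearize each sRGB channel c=v/255: c/12.92 if c ≤ 0.04045 else ((c+0.055)/1.055)^2.4
L = 0.2126×R_lin + 0.7152×G_lin + 0.0722×B_lin
Color 1 (179,65,148):
  R=179: 179/255≈0.7020 > 0.04045 → ((0.7020+0.055)/1.055)^2.4 ≈ 0.45079
  G=65: 65/255≈0.2549 > 0.04045 → ((0.2549+0.055)/1.055)^2.4 ≈ 0.05286
  B=148: 148/255≈0.5804 > 0.04045 → ((0.5804+0.055)/1.055)^2.4 ≈ 0.29614
  L1 = 0.2126×0.45079 + 0.7152×0.05286 + 0.0722×0.29614 ≈ 0.15502
Color 2 (173,110,141):
  R=173: 173/255≈0.6784 > 0.04045 → ((0.6784+0.055)/1.055)^2.4 ≈ 0.41789
  G=110: 110/255≈0.4314 > 0.04045 → ((0.4314+0.055)/1.055)^2.4 ≈ 0.15593
  B=141: 141/255≈0.5529 > 0.04045 → ((0.5529+0.055)/1.055)^2.4 ≈ 0.26636
  L2 = 0.2126×0.41789 + 0.7152×0.15593 + 0.0722×0.26636 ≈ 0.21959
Lighter = 0.21959, Darker = 0.15502
Ratio = (L_lighter + 0.05) / (L_darker + 0.05)
Ratio = (0.21959 + 0.05) / (0.15502 + 0.05) = 0.26959 / 0.20502 ≈ 1.3149
Ratio ≈ 1.31:1


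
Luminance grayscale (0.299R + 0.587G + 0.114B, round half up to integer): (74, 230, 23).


Gray = 0.299×R + 0.587×G + 0.114×B
Gray = 0.299×74 + 0.587×230 + 0.114×23
Gray = 22.126 + 135.010 + 2.622
Gray = 159.758 → round half up → 160
Gray = 160


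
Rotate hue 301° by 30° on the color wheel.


New hue = (H + rotation) mod 360
New hue = (301 + 30) mod 360
= 331 mod 360
= 331°


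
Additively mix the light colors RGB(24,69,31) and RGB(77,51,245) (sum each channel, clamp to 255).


Additive: each channel = min(255, C₁+C₂)
R: 24+77 = 101 → 101
G: 69+51 = 120 → 120
B: 31+245 = 276 → 255
= RGB(101, 120, 255)


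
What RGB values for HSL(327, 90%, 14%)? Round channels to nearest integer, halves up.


H=327°, S=0.90, L=0.14
C = (1-|2L-1|)×S = (1-|-0.72|)×0.90 = 0.252
H' = H/60 = 327/60 ≈ 5.4500; X = C×(1-|H' mod 2 - 1|) = 0.1386
m = L - C/2 = 0.14 - 0.126 = 0.014
Sector ⌊H'⌋ = 5 → (R',G',B') = (0.252, 0.0, 0.1386)
RGB = ((R'+m)×255, (G'+m)×255, (B'+m)×255) = (67.83, 3.57, 38.913)
Round half up → RGB(68, 4, 39)


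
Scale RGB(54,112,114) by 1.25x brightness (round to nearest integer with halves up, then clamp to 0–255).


Multiply each channel by 1.25, round half up, clamp to [0, 255]
R: 54×1.25 = 67.5 → round → 68
G: 112×1.25 = 140
B: 114×1.25 = 142.5 → round → 143
= RGB(68, 140, 143)


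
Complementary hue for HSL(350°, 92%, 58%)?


Complement = opposite side of color wheel = hue + 180°
H' = (350 + 180) mod 360 = 170°
S and L unchanged.
= HSL(170°, 92%, 58%)


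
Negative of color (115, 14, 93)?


Invert: (255-R, 255-G, 255-B)
R: 255-115 = 140
G: 255-14 = 241
B: 255-93 = 162
= RGB(140, 241, 162)


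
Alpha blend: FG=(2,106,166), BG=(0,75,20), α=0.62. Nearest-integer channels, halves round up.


C = α×F + (1-α)×B, with 1-α = 0.38
R: 0.62×2 + 0.38×0 = 1.24 + 0.00 = 1.24 → 1
G: 0.62×106 + 0.38×75 = 65.72 + 28.50 = 94.22 → 94
B: 0.62×166 + 0.38×20 = 102.92 + 7.60 = 110.52 → 111
= RGB(1, 94, 111)


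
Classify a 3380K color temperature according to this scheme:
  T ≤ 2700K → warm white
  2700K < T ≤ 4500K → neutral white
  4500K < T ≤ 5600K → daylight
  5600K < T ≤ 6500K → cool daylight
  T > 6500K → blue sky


Temperature: 3380K
2700K < 3380K ≤ 4500K → neutral white
Classification: neutral white


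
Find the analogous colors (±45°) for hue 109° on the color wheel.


Base hue: 109°
Left analog: (109 - 45) mod 360 = 64°
Right analog: (109 + 45) mod 360 = 154°
Analogous hues = 64° and 154°


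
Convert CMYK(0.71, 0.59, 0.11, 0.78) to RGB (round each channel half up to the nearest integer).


R = 255 × (1-C) × (1-K) = 255 × 0.29 × 0.22 = 16.269 → 16
G = 255 × (1-M) × (1-K) = 255 × 0.41 × 0.22 = 23.001 → 23
B = 255 × (1-Y) × (1-K) = 255 × 0.89 × 0.22 = 49.929 → 50
= RGB(16, 23, 50)


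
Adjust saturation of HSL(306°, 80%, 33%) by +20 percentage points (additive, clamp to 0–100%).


Original S = 80%
Adjustment = +20 percentage points
New S = 80 + (20) = 100
Clamp to [0, 100] → 100
= HSL(306°, 100%, 33%)


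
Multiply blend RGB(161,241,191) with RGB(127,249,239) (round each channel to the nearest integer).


Multiply: C = A×B/255, rounded to nearest integer
R: 161×127/255 = 20447/255 ≈ 80.184 → 80
G: 241×249/255 = 60009/255 ≈ 235.329 → 235
B: 191×239/255 = 45649/255 ≈ 179.016 → 179
= RGB(80, 235, 179)


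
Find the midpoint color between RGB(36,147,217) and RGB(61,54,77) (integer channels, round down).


Midpoint: each channel = ⌊(C₁+C₂)/2⌋
R: ⌊(36+61)/2⌋ = 48
G: ⌊(147+54)/2⌋ = 100
B: ⌊(217+77)/2⌋ = 147
= RGB(48, 100, 147)


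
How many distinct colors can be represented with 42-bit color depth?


Colors = 2^bits = 2^42
= 4,398,046,511,104 colors


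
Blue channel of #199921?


Color: #199921
R = 19 = 25
G = 99 = 153
B = 21 = 33
Blue = 33


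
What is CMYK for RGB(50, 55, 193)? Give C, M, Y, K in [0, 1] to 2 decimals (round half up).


R'=50/255≈0.1961, G'=55/255≈0.2157, B'=193/255≈0.7569
K = 1 - max(R',G',B') = 1 - 193/255 = 62/255 = 0.24313… → 0.24
(1-R'-K)/(1-K) simplifies to (max-R)/max with max = 193:
C = (193-50)/193 = 143/193 = 0.74093… → 0.74
M = (193-55)/193 = 138/193 = 0.71502… → 0.72
Y = (193-193)/193 = 0/193 = 0 → 0.00
= CMYK(0.74, 0.72, 0.00, 0.24)


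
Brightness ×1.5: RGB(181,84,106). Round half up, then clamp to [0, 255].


Multiply each channel by 1.5, round half up, clamp to [0, 255]
R: 181×1.5 = 271.5 → round → 272 → clamp → 255
G: 84×1.5 = 126
B: 106×1.5 = 159
= RGB(255, 126, 159)


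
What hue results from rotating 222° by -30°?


New hue = (H + rotation) mod 360
New hue = (222 -30) mod 360
= 192 mod 360
= 192°


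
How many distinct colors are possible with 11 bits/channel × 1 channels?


Total bits = 11 bits/channel × 1 channels = 11 bits
Distinct colors = 2^11
= 2,048 colors


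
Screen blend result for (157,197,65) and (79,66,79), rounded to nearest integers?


Screen: C = 255 - (255-A)×(255-B)/255, rounded to nearest integer
R: 255 - (255-157)×(255-79)/255 = 255 - 17248/255 ≈ 255 - 67.639 = 187.361 → 187
G: 255 - (255-197)×(255-66)/255 = 255 - 10962/255 ≈ 255 - 42.988 = 212.012 → 212
B: 255 - (255-65)×(255-79)/255 = 255 - 33440/255 ≈ 255 - 131.137 = 123.863 → 124
= RGB(187, 212, 124)


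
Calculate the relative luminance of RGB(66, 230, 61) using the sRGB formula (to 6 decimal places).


Linearize each channel (sRGB transfer function): c = v/255; c_lin = c/12.92 if c ≤ 0.04045, else ((c+0.055)/1.055)^2.4
  R: 66/255 ≈ 0.258824 > 0.04045 → ((0.258824+0.055)/1.055)^2.4 ≈ 0.054480
  G: 230/255 ≈ 0.901961 > 0.04045 → ((0.901961+0.055)/1.055)^2.4 ≈ 0.791298
  B: 61/255 ≈ 0.239216 > 0.04045 → ((0.239216+0.055)/1.055)^2.4 ≈ 0.046665
R_lin = 0.054480, G_lin = 0.791298, B_lin = 0.046665
L = 0.2126×R + 0.7152×G + 0.0722×B
L = 0.2126×0.054480 + 0.7152×0.791298 + 0.0722×0.046665
L ≈ 0.580888


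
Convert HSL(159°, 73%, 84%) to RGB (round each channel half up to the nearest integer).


H=159°, S=0.73, L=0.84
C = (1-|2L-1|)×S = (1-|0.68|)×0.73 = 0.2336
H' = H/60 = 159/60 ≈ 2.6500; X = C×(1-|H' mod 2 - 1|) = 0.15184
m = L - C/2 = 0.84 - 0.1168 = 0.7232
Sector ⌊H'⌋ = 2 → (R',G',B') = (0.0, 0.2336, 0.15184)
RGB = ((R'+m)×255, (G'+m)×255, (B'+m)×255) = (184.416, 243.984, 223.1352)
Round half up → RGB(184, 244, 223)


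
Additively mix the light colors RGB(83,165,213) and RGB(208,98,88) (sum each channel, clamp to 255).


Additive: each channel = min(255, C₁+C₂)
R: 83+208 = 291 → 255
G: 165+98 = 263 → 255
B: 213+88 = 301 → 255
= RGB(255, 255, 255)


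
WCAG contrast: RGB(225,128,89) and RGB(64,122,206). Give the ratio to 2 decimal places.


Linearize each sRGB channel c=v/255: c/12.92 if c ≤ 0.04045 else ((c+0.055)/1.055)^2.4
L = 0.2126×R_lin + 0.7152×G_lin + 0.0722×B_lin
Color 1 (225,128,89):
  R=225: 225/255≈0.8824 > 0.04045 → ((0.8824+0.055)/1.055)^2.4 ≈ 0.75294
  G=128: 128/255≈0.5020 > 0.04045 → ((0.5020+0.055)/1.055)^2.4 ≈ 0.21586
  B=89: 89/255≈0.3490 > 0.04045 → ((0.3490+0.055)/1.055)^2.4 ≈ 0.09990
  L1 = 0.2126×0.75294 + 0.7152×0.21586 + 0.0722×0.09990 ≈ 0.32167
Color 2 (64,122,206):
  R=64: 64/255≈0.2510 > 0.04045 → ((0.2510+0.055)/1.055)^2.4 ≈ 0.05127
  G=122: 122/255≈0.4784 > 0.04045 → ((0.4784+0.055)/1.055)^2.4 ≈ 0.19462
  B=206: 206/255≈0.8078 > 0.04045 → ((0.8078+0.055)/1.055)^2.4 ≈ 0.61721
  L2 = 0.2126×0.05127 + 0.7152×0.19462 + 0.0722×0.61721 ≈ 0.19465
Lighter = 0.32167, Darker = 0.19465
Ratio = (L_lighter + 0.05) / (L_darker + 0.05)
Ratio = (0.32167 + 0.05) / (0.19465 + 0.05) = 0.37167 / 0.24465 ≈ 1.5192
Ratio ≈ 1.52:1


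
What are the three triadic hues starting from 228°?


Triadic: equally spaced at 120° intervals
H1 = 228°
H2 = (228 + 120) mod 360 = 348°
H3 = (228 + 240) mod 360 = 108°
Triadic = 228°, 348°, 108°


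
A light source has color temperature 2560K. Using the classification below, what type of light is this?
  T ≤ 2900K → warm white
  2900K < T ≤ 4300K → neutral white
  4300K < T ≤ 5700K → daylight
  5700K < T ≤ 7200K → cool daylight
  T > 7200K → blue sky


Temperature: 2560K
2560K ≤ 2900K → warm white
Classification: warm white


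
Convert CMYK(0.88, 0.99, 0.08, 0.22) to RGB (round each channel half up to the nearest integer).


R = 255 × (1-C) × (1-K) = 255 × 0.12 × 0.78 = 23.868 → 24
G = 255 × (1-M) × (1-K) = 255 × 0.01 × 0.78 = 1.989 → 2
B = 255 × (1-Y) × (1-K) = 255 × 0.92 × 0.78 = 182.988 → 183
= RGB(24, 2, 183)


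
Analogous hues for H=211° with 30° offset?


Base hue: 211°
Left analog: (211 - 30) mod 360 = 181°
Right analog: (211 + 30) mod 360 = 241°
Analogous hues = 181° and 241°


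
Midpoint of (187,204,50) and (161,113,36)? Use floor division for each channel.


Midpoint: each channel = ⌊(C₁+C₂)/2⌋
R: ⌊(187+161)/2⌋ = 174
G: ⌊(204+113)/2⌋ = 158
B: ⌊(50+36)/2⌋ = 43
= RGB(174, 158, 43)


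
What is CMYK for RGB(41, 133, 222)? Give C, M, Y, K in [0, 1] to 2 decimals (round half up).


R'=41/255≈0.1608, G'=133/255≈0.5216, B'=222/255≈0.8706
K = 1 - max(R',G',B') = 1 - 222/255 = 33/255 = 0.12941… → 0.13
(1-R'-K)/(1-K) simplifies to (max-R)/max with max = 222:
C = (222-41)/222 = 181/222 = 0.81531… → 0.82
M = (222-133)/222 = 89/222 = 0.40090… → 0.40
Y = (222-222)/222 = 0/222 = 0 → 0.00
= CMYK(0.82, 0.40, 0.00, 0.13)


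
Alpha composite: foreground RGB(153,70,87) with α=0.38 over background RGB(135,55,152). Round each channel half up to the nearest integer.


C = α×F + (1-α)×B, with 1-α = 0.62
R: 0.38×153 + 0.62×135 = 58.14 + 83.70 = 141.84 → 142
G: 0.38×70 + 0.62×55 = 26.60 + 34.10 = 60.70 → 61
B: 0.38×87 + 0.62×152 = 33.06 + 94.24 = 127.30 → 127
= RGB(142, 61, 127)


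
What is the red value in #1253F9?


Color: #1253F9
R = 12 = 18
G = 53 = 83
B = F9 = 249
Red = 18


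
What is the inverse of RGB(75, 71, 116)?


Invert: (255-R, 255-G, 255-B)
R: 255-75 = 180
G: 255-71 = 184
B: 255-116 = 139
= RGB(180, 184, 139)


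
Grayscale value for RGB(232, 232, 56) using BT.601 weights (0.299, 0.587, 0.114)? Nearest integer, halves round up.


Gray = 0.299×R + 0.587×G + 0.114×B
Gray = 0.299×232 + 0.587×232 + 0.114×56
Gray = 69.368 + 136.184 + 6.384
Gray = 211.936 → round half up → 212
Gray = 212


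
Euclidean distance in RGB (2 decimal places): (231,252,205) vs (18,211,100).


d = √[(R₁-R₂)² + (G₁-G₂)² + (B₁-B₂)²]
d = √[(231-18)² + (252-211)² + (205-100)²]
d = √[45369 + 1681 + 11025]
d = √58075
d ≈ 240.99


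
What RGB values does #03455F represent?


03 → 3 (R)
45 → 69 (G)
5F → 95 (B)
= RGB(3, 69, 95)


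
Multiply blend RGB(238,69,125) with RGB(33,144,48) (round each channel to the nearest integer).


Multiply: C = A×B/255, rounded to nearest integer
R: 238×33/255 = 7854/255 ≈ 30.800 → 31
G: 69×144/255 = 9936/255 ≈ 38.965 → 39
B: 125×48/255 = 6000/255 ≈ 23.529 → 24
= RGB(31, 39, 24)


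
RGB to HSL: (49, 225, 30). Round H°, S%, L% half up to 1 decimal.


Normalize: R'=49/255≈0.1922, G'=225/255≈0.8824, B'=30/255≈0.1176
Max=225/255, Min=30/255, Δ=Max-Min=195/255
L = (Max+Min)/2 = (225+30)/510 = 255/510 = 0.5 → L = 50.0%
L ≤ 0.5 → S = Δ/(Max+Min) = 195/(225+30) = 195/255 = 0.76470… → S = 76.5%
(the 1/255 factors cancel in S and H, so raw channel differences can be used)
Max is G' → H = 60 × ((B-R)/Δ + 2) = 60 × ((30-49)/195 + 2)
  -19/195 + 2 = -0.0974… + 2 = 1.9025…
  H = 60 × 1.9025… = 114.153…° → H = 114.2°
= HSL(114.2°, 76.5%, 50.0%)


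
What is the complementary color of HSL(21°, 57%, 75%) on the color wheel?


Complement = opposite side of color wheel = hue + 180°
H' = (21 + 180) mod 360 = 201°
S and L unchanged.
= HSL(201°, 57%, 75%)


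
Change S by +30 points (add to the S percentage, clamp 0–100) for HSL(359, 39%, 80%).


Original S = 39%
Adjustment = +30 percentage points
New S = 39 + (30) = 69
Clamp to [0, 100] → 69
= HSL(359°, 69%, 80%)


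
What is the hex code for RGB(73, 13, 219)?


R = 73 → 49 (hex)
G = 13 → 0D (hex)
B = 219 → DB (hex)
Hex = #490DDB


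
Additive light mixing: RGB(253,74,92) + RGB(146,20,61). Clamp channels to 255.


Additive: each channel = min(255, C₁+C₂)
R: 253+146 = 399 → 255
G: 74+20 = 94 → 94
B: 92+61 = 153 → 153
= RGB(255, 94, 153)


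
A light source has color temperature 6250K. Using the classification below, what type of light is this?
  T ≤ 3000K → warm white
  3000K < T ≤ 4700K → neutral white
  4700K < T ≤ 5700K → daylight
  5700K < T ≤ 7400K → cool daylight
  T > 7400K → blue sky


Temperature: 6250K
5700K < 6250K ≤ 7400K → cool daylight
Classification: cool daylight


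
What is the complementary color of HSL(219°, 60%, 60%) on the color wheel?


Complement = opposite side of color wheel = hue + 180°
H' = (219 + 180) mod 360 = 39°
S and L unchanged.
= HSL(39°, 60%, 60%)


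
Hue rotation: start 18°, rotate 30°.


New hue = (H + rotation) mod 360
New hue = (18 + 30) mod 360
= 48 mod 360
= 48°


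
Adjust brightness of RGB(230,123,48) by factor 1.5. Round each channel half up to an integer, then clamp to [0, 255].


Multiply each channel by 1.5, round half up, clamp to [0, 255]
R: 230×1.5 = 345 → clamp → 255
G: 123×1.5 = 184.5 → round → 185
B: 48×1.5 = 72
= RGB(255, 185, 72)


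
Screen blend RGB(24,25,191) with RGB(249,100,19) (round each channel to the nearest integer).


Screen: C = 255 - (255-A)×(255-B)/255, rounded to nearest integer
R: 255 - (255-24)×(255-249)/255 = 255 - 1386/255 ≈ 255 - 5.435 = 249.565 → 250
G: 255 - (255-25)×(255-100)/255 = 255 - 35650/255 ≈ 255 - 139.804 = 115.196 → 115
B: 255 - (255-191)×(255-19)/255 = 255 - 15104/255 ≈ 255 - 59.231 = 195.769 → 196
= RGB(250, 115, 196)


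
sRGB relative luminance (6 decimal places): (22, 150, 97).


Linearize each channel (sRGB transfer function): c = v/255; c_lin = c/12.92 if c ≤ 0.04045, else ((c+0.055)/1.055)^2.4
  R: 22/255 ≈ 0.086275 > 0.04045 → ((0.086275+0.055)/1.055)^2.4 ≈ 0.008023
  G: 150/255 ≈ 0.588235 > 0.04045 → ((0.588235+0.055)/1.055)^2.4 ≈ 0.304987
  B: 97/255 ≈ 0.380392 > 0.04045 → ((0.380392+0.055)/1.055)^2.4 ≈ 0.119538
R_lin = 0.008023, G_lin = 0.304987, B_lin = 0.119538
L = 0.2126×R + 0.7152×G + 0.0722×B
L = 0.2126×0.008023 + 0.7152×0.304987 + 0.0722×0.119538
L ≈ 0.228463


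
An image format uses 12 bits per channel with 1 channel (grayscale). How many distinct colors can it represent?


Total bits = 12 bits/channel × 1 channels = 12 bits
Distinct colors = 2^12
= 4,096 colors


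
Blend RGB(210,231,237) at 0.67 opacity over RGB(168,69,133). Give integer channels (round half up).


C = α×F + (1-α)×B, with 1-α = 0.33
R: 0.67×210 + 0.33×168 = 140.70 + 55.44 = 196.14 → 196
G: 0.67×231 + 0.33×69 = 154.77 + 22.77 = 177.54 → 178
B: 0.67×237 + 0.33×133 = 158.79 + 43.89 = 202.68 → 203
= RGB(196, 178, 203)


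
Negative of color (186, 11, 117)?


Invert: (255-R, 255-G, 255-B)
R: 255-186 = 69
G: 255-11 = 244
B: 255-117 = 138
= RGB(69, 244, 138)


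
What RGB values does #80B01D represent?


80 → 128 (R)
B0 → 176 (G)
1D → 29 (B)
= RGB(128, 176, 29)


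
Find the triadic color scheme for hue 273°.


Triadic: equally spaced at 120° intervals
H1 = 273°
H2 = (273 + 120) mod 360 = 33°
H3 = (273 + 240) mod 360 = 153°
Triadic = 273°, 33°, 153°


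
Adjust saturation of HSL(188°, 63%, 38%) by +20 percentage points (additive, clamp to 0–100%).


Original S = 63%
Adjustment = +20 percentage points
New S = 63 + (20) = 83
Clamp to [0, 100] → 83
= HSL(188°, 83%, 38%)


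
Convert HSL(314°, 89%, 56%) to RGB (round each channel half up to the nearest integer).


H=314°, S=0.89, L=0.56
C = (1-|2L-1|)×S = (1-|0.12|)×0.89 = 0.7832
H' = H/60 = 314/60 ≈ 5.2333; X = C×(1-|H' mod 2 - 1|) ≈ 0.6005
m = L - C/2 = 0.56 - 0.3916 = 0.1684
Sector ⌊H'⌋ = 5 → (R',G',B') = (0.7832, 0.0, ≈0.6005)
RGB = ((R'+m)×255, (G'+m)×255, (B'+m)×255) = (242.658, 42.942, 196.0576)
Round half up → RGB(243, 43, 196)


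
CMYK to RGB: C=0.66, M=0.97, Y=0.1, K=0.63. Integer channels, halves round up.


R = 255 × (1-C) × (1-K) = 255 × 0.34 × 0.37 = 32.079 → 32
G = 255 × (1-M) × (1-K) = 255 × 0.03 × 0.37 = 2.8305 → 3
B = 255 × (1-Y) × (1-K) = 255 × 0.90 × 0.37 = 84.915 → 85
= RGB(32, 3, 85)


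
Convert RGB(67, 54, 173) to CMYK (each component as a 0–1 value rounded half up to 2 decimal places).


R'=67/255≈0.2627, G'=54/255≈0.2118, B'=173/255≈0.6784
K = 1 - max(R',G',B') = 1 - 173/255 = 82/255 = 0.32156… → 0.32
(1-R'-K)/(1-K) simplifies to (max-R)/max with max = 173:
C = (173-67)/173 = 106/173 = 0.61271… → 0.61
M = (173-54)/173 = 119/173 = 0.68786… → 0.69
Y = (173-173)/173 = 0/173 = 0 → 0.00
= CMYK(0.61, 0.69, 0.00, 0.32)


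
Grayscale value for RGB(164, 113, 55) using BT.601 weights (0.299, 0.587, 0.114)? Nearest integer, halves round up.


Gray = 0.299×R + 0.587×G + 0.114×B
Gray = 0.299×164 + 0.587×113 + 0.114×55
Gray = 49.036 + 66.331 + 6.270
Gray = 121.637 → round half up → 122
Gray = 122


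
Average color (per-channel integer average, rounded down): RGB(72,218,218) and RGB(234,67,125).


Midpoint: each channel = ⌊(C₁+C₂)/2⌋
R: ⌊(72+234)/2⌋ = 153
G: ⌊(218+67)/2⌋ = 142
B: ⌊(218+125)/2⌋ = 171
= RGB(153, 142, 171)


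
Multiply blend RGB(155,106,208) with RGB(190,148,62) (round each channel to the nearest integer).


Multiply: C = A×B/255, rounded to nearest integer
R: 155×190/255 = 29450/255 ≈ 115.490 → 115
G: 106×148/255 = 15688/255 ≈ 61.522 → 62
B: 208×62/255 = 12896/255 ≈ 50.573 → 51
= RGB(115, 62, 51)


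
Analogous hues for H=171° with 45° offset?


Base hue: 171°
Left analog: (171 - 45) mod 360 = 126°
Right analog: (171 + 45) mod 360 = 216°
Analogous hues = 126° and 216°


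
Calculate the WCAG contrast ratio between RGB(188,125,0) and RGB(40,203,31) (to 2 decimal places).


Linearize each sRGB channel c=v/255: c/12.92 if c ≤ 0.04045 else ((c+0.055)/1.055)^2.4
L = 0.2126×R_lin + 0.7152×G_lin + 0.0722×B_lin
Color 1 (188,125,0):
  R=188: 188/255≈0.7373 > 0.04045 → ((0.7373+0.055)/1.055)^2.4 ≈ 0.50289
  G=125: 125/255≈0.4902 > 0.04045 → ((0.4902+0.055)/1.055)^2.4 ≈ 0.20508
  B=0: 0/255≈0.0000 ≤ 0.04045 → 0.0000/12.92 ≈ 0.00000
  L1 = 0.2126×0.50289 + 0.7152×0.20508 + 0.0722×0.00000 ≈ 0.25359
Color 2 (40,203,31):
  R=40: 40/255≈0.1569 > 0.04045 → ((0.1569+0.055)/1.055)^2.4 ≈ 0.02122
  G=203: 203/255≈0.7961 > 0.04045 → ((0.7961+0.055)/1.055)^2.4 ≈ 0.59720
  B=31: 31/255≈0.1216 > 0.04045 → ((0.1216+0.055)/1.055)^2.4 ≈ 0.01370
  L2 = 0.2126×0.02122 + 0.7152×0.59720 + 0.0722×0.01370 ≈ 0.43262
Lighter = 0.43262, Darker = 0.25359
Ratio = (L_lighter + 0.05) / (L_darker + 0.05)
Ratio = (0.43262 + 0.05) / (0.25359 + 0.05) = 0.48262 / 0.30359 ≈ 1.5897
Ratio ≈ 1.59:1


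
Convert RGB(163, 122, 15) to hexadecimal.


R = 163 → A3 (hex)
G = 122 → 7A (hex)
B = 15 → 0F (hex)
Hex = #A37A0F


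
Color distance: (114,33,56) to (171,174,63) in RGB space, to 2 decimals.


d = √[(R₁-R₂)² + (G₁-G₂)² + (B₁-B₂)²]
d = √[(114-171)² + (33-174)² + (56-63)²]
d = √[3249 + 19881 + 49]
d = √23179
d ≈ 152.25


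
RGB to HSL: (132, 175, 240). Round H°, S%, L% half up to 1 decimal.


Normalize: R'=132/255≈0.5176, G'=175/255≈0.6863, B'=240/255≈0.9412
Max=240/255, Min=132/255, Δ=Max-Min=108/255
L = (Max+Min)/2 = (240+132)/510 = 372/510 = 0.72941… → L = 72.9%
L > 0.5 → S = Δ/(2-Max-Min) = 108/(510-240-132) = 108/138 = 0.78260… → S = 78.3%
(the 1/255 factors cancel in S and H, so raw channel differences can be used)
Max is B' → H = 60 × ((R-G)/Δ + 4) = 60 × ((132-175)/108 + 4)
  -43/108 + 4 = -0.3981… + 4 = 3.6018…
  H = 60 × 3.6018… = 216.111…° → H = 216.1°
= HSL(216.1°, 78.3%, 72.9%)


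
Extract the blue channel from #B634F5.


Color: #B634F5
R = B6 = 182
G = 34 = 52
B = F5 = 245
Blue = 245


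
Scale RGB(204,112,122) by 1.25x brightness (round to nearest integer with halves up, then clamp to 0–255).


Multiply each channel by 1.25, round half up, clamp to [0, 255]
R: 204×1.25 = 255
G: 112×1.25 = 140
B: 122×1.25 = 152.5 → round → 153
= RGB(255, 140, 153)


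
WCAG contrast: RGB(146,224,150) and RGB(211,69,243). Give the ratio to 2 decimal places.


Linearize each sRGB channel c=v/255: c/12.92 if c ≤ 0.04045 else ((c+0.055)/1.055)^2.4
L = 0.2126×R_lin + 0.7152×G_lin + 0.0722×B_lin
Color 1 (146,224,150):
  R=146: 146/255≈0.5725 > 0.04045 → ((0.5725+0.055)/1.055)^2.4 ≈ 0.28744
  G=224: 224/255≈0.8784 > 0.04045 → ((0.8784+0.055)/1.055)^2.4 ≈ 0.74540
  B=150: 150/255≈0.5882 > 0.04045 → ((0.5882+0.055)/1.055)^2.4 ≈ 0.30499
  L1 = 0.2126×0.28744 + 0.7152×0.74540 + 0.0722×0.30499 ≈ 0.61624
Color 2 (211,69,243):
  R=211: 211/255≈0.8275 > 0.04045 → ((0.8275+0.055)/1.055)^2.4 ≈ 0.65141
  G=69: 69/255≈0.2706 > 0.04045 → ((0.2706+0.055)/1.055)^2.4 ≈ 0.05951
  B=243: 243/255≈0.9529 > 0.04045 → ((0.9529+0.055)/1.055)^2.4 ≈ 0.89627
  L2 = 0.2126×0.65141 + 0.7152×0.05951 + 0.0722×0.89627 ≈ 0.24576
Lighter = 0.61624, Darker = 0.24576
Ratio = (L_lighter + 0.05) / (L_darker + 0.05)
Ratio = (0.61624 + 0.05) / (0.24576 + 0.05) = 0.66624 / 0.29576 ≈ 2.2526
Ratio ≈ 2.25:1
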